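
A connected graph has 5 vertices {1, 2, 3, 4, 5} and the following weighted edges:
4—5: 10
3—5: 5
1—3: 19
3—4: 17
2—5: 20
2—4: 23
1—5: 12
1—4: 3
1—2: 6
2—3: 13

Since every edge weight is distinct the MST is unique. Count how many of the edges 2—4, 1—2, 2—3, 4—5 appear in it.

Sort edges by weight, then run Kruskal:
1—4 (3): add — endpoints in different components.
3—5 (5): add — endpoints in different components.
1—2 (6): add — endpoints in different components.
4—5 (10): add — endpoints in different components.
MST edge set: {1—4, 3—5, 1—2, 4—5}.
Of the listed edges, {1—2, 4—5} are in the MST → 2.

2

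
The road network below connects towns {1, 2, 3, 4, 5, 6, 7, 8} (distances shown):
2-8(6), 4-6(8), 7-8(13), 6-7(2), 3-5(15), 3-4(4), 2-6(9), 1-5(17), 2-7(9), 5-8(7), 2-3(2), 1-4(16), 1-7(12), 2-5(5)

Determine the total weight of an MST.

39

Kruskal's algorithm — process edges by increasing weight (ties by edge label):
2-3 (2): add — endpoints in different components.
6-7 (2): add — endpoints in different components.
3-4 (4): add — endpoints in different components.
2-5 (5): add — endpoints in different components.
2-8 (6): add — endpoints in different components.
5-8 (7): skip — 5 and 8 already connected.
4-6 (8): add — endpoints in different components.
2-6 (9): skip — 2 and 6 already connected.
2-7 (9): skip — 2 and 7 already connected.
1-7 (12): add — endpoints in different components.
MST edges: 2-3, 6-7, 3-4, 2-5, 2-8, 4-6, 1-7; total weight 2+2+4+5+6+8+12 = 39.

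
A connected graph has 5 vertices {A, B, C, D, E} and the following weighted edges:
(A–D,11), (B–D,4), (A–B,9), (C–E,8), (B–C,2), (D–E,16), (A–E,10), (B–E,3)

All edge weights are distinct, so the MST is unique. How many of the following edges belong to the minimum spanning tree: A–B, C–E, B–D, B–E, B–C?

4

Kruskal: consider edges lightest-first.
B–C (2): add. Components now {A} {B,C} {D} {E}
B–E (3): add. Components now {A} {B,C,E} {D}
B–D (4): add. Components now {A} {B,C,D,E}
C–E (8): skip — C and E already connected.
A–B (9): add. Components now {A,B,C,D,E}
MST edge set: {B–C, B–E, B–D, A–B}.
Of the listed edges, {A–B, B–D, B–E, B–C} are in the MST → 4.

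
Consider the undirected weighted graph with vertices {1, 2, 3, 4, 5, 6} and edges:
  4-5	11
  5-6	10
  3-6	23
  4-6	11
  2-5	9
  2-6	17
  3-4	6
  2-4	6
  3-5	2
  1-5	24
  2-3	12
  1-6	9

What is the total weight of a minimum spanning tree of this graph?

33

Sort edges by weight, then run Kruskal:
3-5 (2): add — endpoints in different components.
2-4 (6): add — endpoints in different components.
3-4 (6): add — endpoints in different components.
1-6 (9): add — endpoints in different components.
2-5 (9): skip — 2 and 5 already connected.
5-6 (10): add — endpoints in different components.
MST edges: 3-5, 2-4, 3-4, 1-6, 5-6; total weight 2+6+6+9+10 = 33.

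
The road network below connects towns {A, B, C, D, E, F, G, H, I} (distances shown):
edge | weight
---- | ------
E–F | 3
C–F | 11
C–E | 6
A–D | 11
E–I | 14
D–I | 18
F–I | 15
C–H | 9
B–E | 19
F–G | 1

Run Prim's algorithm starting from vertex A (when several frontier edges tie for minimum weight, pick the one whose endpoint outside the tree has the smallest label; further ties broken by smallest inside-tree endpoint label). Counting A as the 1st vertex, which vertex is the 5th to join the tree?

Prim's algorithm from A:
Step 1: frontier [A–D 11] → take A–D (11); add D.
Step 2: frontier [D–I 18] → take D–I (18); add I.
Step 3: frontier [E–I 14, F–I 15] → take E–I (14); add E.
Step 4: frontier [E–F 3, C–E 6, B–E 19, F–I 15] → take E–F (3); add F.
Step 5: frontier [C–E 6, B–E 19, F–G 1, C–F 11] → take F–G (1); add G.
Step 6: frontier [C–E 6, B–E 19, C–F 11] → take C–E (6); add C.
Step 7: frontier [C–H 9, B–E 19] → take C–H (9); add H.
Step 8: frontier [B–E 19] → take B–E (19); add B.
Vertex order: A, D, I, E, F, G, C, H, B. The 5th vertex is F.

F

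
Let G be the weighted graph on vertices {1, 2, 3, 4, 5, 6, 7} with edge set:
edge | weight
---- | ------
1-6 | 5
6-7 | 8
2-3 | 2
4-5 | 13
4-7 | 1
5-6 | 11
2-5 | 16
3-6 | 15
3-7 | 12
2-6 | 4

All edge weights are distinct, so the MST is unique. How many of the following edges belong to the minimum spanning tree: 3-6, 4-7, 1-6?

2

Kruskal: consider edges lightest-first.
4-7 (1): add. Components now {1} {2} {3} {4,7} {5} {6}
2-3 (2): add. Components now {1} {2,3} {4,7} {5} {6}
2-6 (4): add. Components now {1} {2,3,6} {4,7} {5}
1-6 (5): add. Components now {1,2,3,6} {4,7} {5}
6-7 (8): add. Components now {1,2,3,4,6,7} {5}
5-6 (11): add. Components now {1,2,3,4,5,6,7}
MST edge set: {4-7, 2-3, 2-6, 1-6, 6-7, 5-6}.
Of the listed edges, {4-7, 1-6} are in the MST → 2.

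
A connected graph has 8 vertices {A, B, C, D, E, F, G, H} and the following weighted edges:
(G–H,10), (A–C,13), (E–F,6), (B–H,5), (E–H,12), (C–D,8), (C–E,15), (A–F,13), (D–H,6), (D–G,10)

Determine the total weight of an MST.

60

Kruskal's algorithm — process edges by increasing weight (ties by edge label):
B–H (5): add — endpoints in different components.
D–H (6): add — endpoints in different components.
E–F (6): add — endpoints in different components.
C–D (8): add — endpoints in different components.
D–G (10): add — endpoints in different components.
G–H (10): skip — G and H already connected.
E–H (12): add — endpoints in different components.
A–C (13): add — endpoints in different components.
MST edges: B–H, D–H, E–F, C–D, D–G, E–H, A–C; total weight 5+6+6+8+10+12+13 = 60.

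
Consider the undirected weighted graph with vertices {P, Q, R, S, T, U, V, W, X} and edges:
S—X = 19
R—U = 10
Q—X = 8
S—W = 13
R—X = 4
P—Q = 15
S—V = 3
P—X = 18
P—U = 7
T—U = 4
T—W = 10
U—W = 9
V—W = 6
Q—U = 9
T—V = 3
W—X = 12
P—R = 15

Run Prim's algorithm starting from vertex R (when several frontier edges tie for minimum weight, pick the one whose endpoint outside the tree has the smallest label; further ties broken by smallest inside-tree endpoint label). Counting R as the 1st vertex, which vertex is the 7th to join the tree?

Grow the tree from R using Prim:
Step 1: cheapest edge leaving the tree is R—X (4); add X.
Step 2: cheapest edge leaving the tree is Q—X (8); add Q.
Step 3: cheapest edge leaving the tree is Q—U (9); add U.
Step 4: cheapest edge leaving the tree is T—U (4); add T.
Step 5: cheapest edge leaving the tree is T—V (3); add V.
Step 6: cheapest edge leaving the tree is S—V (3); add S.
Step 7: cheapest edge leaving the tree is V—W (6); add W.
Step 8: cheapest edge leaving the tree is P—U (7); add P.
Vertex order: R, X, Q, U, T, V, S, W, P. The 7th vertex is S.

S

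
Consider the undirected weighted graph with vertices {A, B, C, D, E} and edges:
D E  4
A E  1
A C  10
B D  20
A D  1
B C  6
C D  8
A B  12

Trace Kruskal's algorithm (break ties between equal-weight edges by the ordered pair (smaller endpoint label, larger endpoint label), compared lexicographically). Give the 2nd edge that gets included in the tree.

A-E

Kruskal: consider edges lightest-first.
A D (1): add. Components now {A,D} {B} {C} {E}
A E (1): add. Components now {A,D,E} {B} {C}
D E (4): skip — D and E already connected.
B C (6): add. Components now {A,D,E} {B,C}
C D (8): add. Components now {A,B,C,D,E}
The 2nd edge added is A E.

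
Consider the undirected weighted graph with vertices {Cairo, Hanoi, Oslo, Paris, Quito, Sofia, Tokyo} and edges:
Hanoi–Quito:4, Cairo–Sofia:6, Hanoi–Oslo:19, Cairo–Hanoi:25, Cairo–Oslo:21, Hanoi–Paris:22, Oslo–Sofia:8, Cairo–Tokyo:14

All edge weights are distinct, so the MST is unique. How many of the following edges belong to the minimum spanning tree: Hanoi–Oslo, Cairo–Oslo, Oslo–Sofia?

Kruskal's algorithm — process edges by increasing weight (ties by edge label):
Hanoi–Quito (4): add. Components now {Tokyo} {Hanoi,Quito} {Cairo} {Oslo} {Paris} {Sofia}
Cairo–Sofia (6): add. Components now {Tokyo} {Hanoi,Quito} {Cairo,Sofia} {Oslo} {Paris}
Oslo–Sofia (8): add. Components now {Tokyo} {Hanoi,Quito} {Cairo,Oslo,Sofia} {Paris}
Cairo–Tokyo (14): add. Components now {Cairo,Oslo,Sofia,Tokyo} {Hanoi,Quito} {Paris}
Hanoi–Oslo (19): add. Components now {Cairo,Hanoi,Oslo,Quito,Sofia,Tokyo} {Paris}
Cairo–Oslo (21): skip — Cairo and Oslo already connected.
Hanoi–Paris (22): add. Components now {Cairo,Hanoi,Oslo,Paris,Quito,Sofia,Tokyo}
MST edge set: {Hanoi–Quito, Cairo–Sofia, Oslo–Sofia, Cairo–Tokyo, Hanoi–Oslo, Hanoi–Paris}.
Of the listed edges, {Hanoi–Oslo, Oslo–Sofia} are in the MST → 2.

2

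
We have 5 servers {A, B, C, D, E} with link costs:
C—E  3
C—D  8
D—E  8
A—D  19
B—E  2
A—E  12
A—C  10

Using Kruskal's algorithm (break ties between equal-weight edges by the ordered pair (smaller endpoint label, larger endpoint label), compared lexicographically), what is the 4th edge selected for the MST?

Kruskal: consider edges lightest-first.
B—E (2): add — endpoints in different components.
C—E (3): add — endpoints in different components.
C—D (8): add — endpoints in different components.
D—E (8): skip — D and E already connected.
A—C (10): add — endpoints in different components.
The 4th edge added is A—C.

A-C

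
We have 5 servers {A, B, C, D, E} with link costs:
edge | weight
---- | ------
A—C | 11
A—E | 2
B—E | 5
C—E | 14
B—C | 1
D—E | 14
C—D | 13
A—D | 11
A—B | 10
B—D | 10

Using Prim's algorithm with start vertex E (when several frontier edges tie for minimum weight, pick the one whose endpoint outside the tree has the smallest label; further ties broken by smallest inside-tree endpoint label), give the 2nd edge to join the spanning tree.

B-E

Prim's algorithm from E:
Step 1: cheapest edge leaving the tree is A—E (2); add A.
Step 2: cheapest edge leaving the tree is B—E (5); add B.
Step 3: cheapest edge leaving the tree is B—C (1); add C.
Step 4: cheapest edge leaving the tree is B—D (10); add D.
The 2nd edge added is B—E.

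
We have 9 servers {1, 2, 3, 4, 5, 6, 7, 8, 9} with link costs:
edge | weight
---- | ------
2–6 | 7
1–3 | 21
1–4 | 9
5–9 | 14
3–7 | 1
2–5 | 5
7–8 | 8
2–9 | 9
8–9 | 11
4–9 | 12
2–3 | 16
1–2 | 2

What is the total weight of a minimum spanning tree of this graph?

Prim's algorithm from 3:
Step 1: cheapest edge leaving the tree is 3–7 (1); add 7.
Step 2: cheapest edge leaving the tree is 7–8 (8); add 8.
Step 3: cheapest edge leaving the tree is 8–9 (11); add 9.
Step 4: cheapest edge leaving the tree is 2–9 (9); add 2.
Step 5: cheapest edge leaving the tree is 1–2 (2); add 1.
Step 6: cheapest edge leaving the tree is 2–5 (5); add 5.
Step 7: cheapest edge leaving the tree is 2–6 (7); add 6.
Step 8: cheapest edge leaving the tree is 1–4 (9); add 4.
MST edges: 3–7, 7–8, 8–9, 2–9, 1–2, 2–5, 2–6, 1–4; total weight 1+8+11+9+2+5+7+9 = 52.

52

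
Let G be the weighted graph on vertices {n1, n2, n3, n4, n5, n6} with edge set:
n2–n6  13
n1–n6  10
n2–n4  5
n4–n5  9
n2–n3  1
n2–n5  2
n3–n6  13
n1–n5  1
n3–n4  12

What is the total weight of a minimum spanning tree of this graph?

19

Kruskal: consider edges lightest-first.
n1–n5 (1): add — endpoints in different components.
n2–n3 (1): add — endpoints in different components.
n2–n5 (2): add — endpoints in different components.
n2–n4 (5): add — endpoints in different components.
n4–n5 (9): skip — n4 and n5 already connected.
n1–n6 (10): add — endpoints in different components.
MST edges: n1–n5, n2–n3, n2–n5, n2–n4, n1–n6; total weight 1+1+2+5+10 = 19.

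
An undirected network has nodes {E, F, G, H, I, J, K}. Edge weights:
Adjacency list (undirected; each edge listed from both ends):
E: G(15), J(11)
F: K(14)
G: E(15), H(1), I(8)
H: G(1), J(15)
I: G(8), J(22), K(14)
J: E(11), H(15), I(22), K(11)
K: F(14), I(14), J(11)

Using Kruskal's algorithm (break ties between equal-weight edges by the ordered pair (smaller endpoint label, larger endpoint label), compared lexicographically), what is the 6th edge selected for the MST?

Kruskal: consider edges lightest-first.
G-H (1): add — endpoints in different components.
G-I (8): add — endpoints in different components.
E-J (11): add — endpoints in different components.
J-K (11): add — endpoints in different components.
F-K (14): add — endpoints in different components.
I-K (14): add — endpoints in different components.
The 6th edge added is I-K.

I-K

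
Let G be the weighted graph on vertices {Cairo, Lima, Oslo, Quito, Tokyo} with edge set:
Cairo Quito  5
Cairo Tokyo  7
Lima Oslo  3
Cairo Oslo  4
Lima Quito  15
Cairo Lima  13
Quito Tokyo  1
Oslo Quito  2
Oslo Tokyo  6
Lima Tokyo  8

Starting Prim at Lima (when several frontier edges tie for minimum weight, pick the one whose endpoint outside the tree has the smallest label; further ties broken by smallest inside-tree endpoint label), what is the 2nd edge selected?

Oslo-Quito

Prim's algorithm from Lima:
Step 1: cheapest edge leaving the tree is Lima Oslo (3); add Oslo.
Step 2: cheapest edge leaving the tree is Oslo Quito (2); add Quito.
Step 3: cheapest edge leaving the tree is Quito Tokyo (1); add Tokyo.
Step 4: cheapest edge leaving the tree is Cairo Oslo (4); add Cairo.
The 2nd edge added is Oslo Quito.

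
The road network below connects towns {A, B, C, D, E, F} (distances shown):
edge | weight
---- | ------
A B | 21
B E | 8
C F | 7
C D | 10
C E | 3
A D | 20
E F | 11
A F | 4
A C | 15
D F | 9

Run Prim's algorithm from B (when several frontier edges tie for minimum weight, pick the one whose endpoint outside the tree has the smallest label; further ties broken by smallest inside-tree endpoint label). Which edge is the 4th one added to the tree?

Prim, starting at B.
Step 1: cheapest edge leaving the tree is B E (8); add E.
Step 2: cheapest edge leaving the tree is C E (3); add C.
Step 3: cheapest edge leaving the tree is C F (7); add F.
Step 4: cheapest edge leaving the tree is A F (4); add A.
Step 5: cheapest edge leaving the tree is D F (9); add D.
The 4th edge added is A F.

A-F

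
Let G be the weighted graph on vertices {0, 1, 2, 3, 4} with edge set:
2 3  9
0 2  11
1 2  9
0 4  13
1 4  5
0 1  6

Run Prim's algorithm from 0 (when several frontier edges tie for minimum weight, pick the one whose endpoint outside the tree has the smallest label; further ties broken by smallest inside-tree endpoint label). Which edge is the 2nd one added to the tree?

1-4

Prim's algorithm from 0:
Step 1: frontier [0 1 6, 0 2 11, 0 4 13] → take 0 1 (6); add 1.
Step 2: frontier [0 2 11, 0 4 13, 1 4 5, 1 2 9] → take 1 4 (5); add 4.
Step 3: frontier [0 2 11, 1 2 9] → take 1 2 (9); add 2.
Step 4: frontier [2 3 9] → take 2 3 (9); add 3.
The 2nd edge added is 1 4.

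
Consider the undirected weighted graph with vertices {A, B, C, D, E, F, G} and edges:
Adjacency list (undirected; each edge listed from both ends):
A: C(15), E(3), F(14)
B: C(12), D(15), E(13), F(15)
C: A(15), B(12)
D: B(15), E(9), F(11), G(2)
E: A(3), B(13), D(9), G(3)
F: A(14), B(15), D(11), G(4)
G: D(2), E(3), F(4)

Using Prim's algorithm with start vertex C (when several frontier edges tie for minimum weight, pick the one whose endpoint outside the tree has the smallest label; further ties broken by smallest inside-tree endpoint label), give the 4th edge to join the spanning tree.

Prim's algorithm from C:
Step 1: cheapest edge leaving the tree is B-C (12); add B.
Step 2: cheapest edge leaving the tree is B-E (13); add E.
Step 3: cheapest edge leaving the tree is A-E (3); add A.
Step 4: cheapest edge leaving the tree is E-G (3); add G.
Step 5: cheapest edge leaving the tree is D-G (2); add D.
Step 6: cheapest edge leaving the tree is F-G (4); add F.
The 4th edge added is E-G.

E-G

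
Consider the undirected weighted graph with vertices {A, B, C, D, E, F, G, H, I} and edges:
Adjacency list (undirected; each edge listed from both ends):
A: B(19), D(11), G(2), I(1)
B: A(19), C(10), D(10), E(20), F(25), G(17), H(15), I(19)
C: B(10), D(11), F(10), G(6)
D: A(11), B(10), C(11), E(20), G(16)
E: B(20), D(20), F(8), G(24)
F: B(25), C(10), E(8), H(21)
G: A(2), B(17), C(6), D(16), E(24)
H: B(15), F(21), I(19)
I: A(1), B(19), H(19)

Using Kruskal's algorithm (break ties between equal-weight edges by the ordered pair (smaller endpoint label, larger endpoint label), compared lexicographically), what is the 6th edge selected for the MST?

Sort edges by weight, then run Kruskal:
A—I (1): add — endpoints in different components.
A—G (2): add — endpoints in different components.
C—G (6): add — endpoints in different components.
E—F (8): add — endpoints in different components.
B—C (10): add — endpoints in different components.
B—D (10): add — endpoints in different components.
C—F (10): add — endpoints in different components.
A—D (11): skip — A and D already connected.
C—D (11): skip — C and D already connected.
B—H (15): add — endpoints in different components.
The 6th edge added is B—D.

B-D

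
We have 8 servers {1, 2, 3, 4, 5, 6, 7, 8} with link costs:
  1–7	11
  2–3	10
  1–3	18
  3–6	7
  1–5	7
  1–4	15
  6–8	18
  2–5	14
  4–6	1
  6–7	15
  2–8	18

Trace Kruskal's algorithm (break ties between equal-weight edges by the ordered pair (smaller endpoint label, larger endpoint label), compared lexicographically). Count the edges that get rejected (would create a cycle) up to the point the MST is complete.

Sort edges by weight, then run Kruskal:
4–6 (1): add — endpoints in different components.
1–5 (7): add — endpoints in different components.
3–6 (7): add — endpoints in different components.
2–3 (10): add — endpoints in different components.
1–7 (11): add — endpoints in different components.
2–5 (14): add — endpoints in different components.
1–4 (15): skip — 1 and 4 already connected.
6–7 (15): skip — 6 and 7 already connected.
1–3 (18): skip — 1 and 3 already connected.
2–8 (18): add — endpoints in different components.
Edges rejected before the tree was complete: 3.

3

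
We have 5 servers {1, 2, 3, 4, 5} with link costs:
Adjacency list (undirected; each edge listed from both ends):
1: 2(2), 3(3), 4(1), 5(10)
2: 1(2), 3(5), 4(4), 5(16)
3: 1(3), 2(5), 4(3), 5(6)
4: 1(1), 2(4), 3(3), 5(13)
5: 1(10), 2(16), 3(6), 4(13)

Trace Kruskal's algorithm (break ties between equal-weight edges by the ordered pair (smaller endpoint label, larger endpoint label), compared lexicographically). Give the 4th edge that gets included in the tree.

Kruskal: consider edges lightest-first.
1 4 (1): add. Components now {1,4} {2} {3} {5}
1 2 (2): add. Components now {1,2,4} {3} {5}
1 3 (3): add. Components now {1,2,3,4} {5}
3 4 (3): skip — 3 and 4 already connected.
2 4 (4): skip — 2 and 4 already connected.
2 3 (5): skip — 2 and 3 already connected.
3 5 (6): add. Components now {1,2,3,4,5}
The 4th edge added is 3 5.

3-5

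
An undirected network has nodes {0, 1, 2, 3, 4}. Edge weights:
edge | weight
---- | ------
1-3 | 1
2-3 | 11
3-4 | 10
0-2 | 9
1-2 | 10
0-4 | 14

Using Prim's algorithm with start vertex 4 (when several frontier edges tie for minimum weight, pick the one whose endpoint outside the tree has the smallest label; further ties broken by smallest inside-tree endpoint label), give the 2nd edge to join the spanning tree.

1-3

Prim, starting at 4.
Step 1: frontier [3-4 10, 0-4 14] → take 3-4 (10); add 3.
Step 2: frontier [1-3 1, 2-3 11, 0-4 14] → take 1-3 (1); add 1.
Step 3: frontier [1-2 10, 2-3 11, 0-4 14] → take 1-2 (10); add 2.
Step 4: frontier [0-2 9, 0-4 14] → take 0-2 (9); add 0.
The 2nd edge added is 1-3.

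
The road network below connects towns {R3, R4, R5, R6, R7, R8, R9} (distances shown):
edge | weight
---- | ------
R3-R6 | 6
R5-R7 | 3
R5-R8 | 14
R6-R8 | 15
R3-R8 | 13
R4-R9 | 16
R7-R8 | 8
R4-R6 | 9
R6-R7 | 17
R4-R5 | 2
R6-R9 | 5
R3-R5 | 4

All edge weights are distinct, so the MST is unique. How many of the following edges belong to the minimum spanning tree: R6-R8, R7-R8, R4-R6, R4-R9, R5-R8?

1

Kruskal: consider edges lightest-first.
R4-R5 (2): add. Components now {R3} {R4,R5} {R8} {R7} {R6} {R9}
R5-R7 (3): add. Components now {R3} {R4,R5,R7} {R8} {R6} {R9}
R3-R5 (4): add. Components now {R3,R4,R5,R7} {R8} {R6} {R9}
R6-R9 (5): add. Components now {R3,R4,R5,R7} {R8} {R6,R9}
R3-R6 (6): add. Components now {R3,R4,R5,R6,R7,R9} {R8}
R7-R8 (8): add. Components now {R3,R4,R5,R6,R7,R8,R9}
MST edge set: {R4-R5, R5-R7, R3-R5, R6-R9, R3-R6, R7-R8}.
Of the listed edges, {R7-R8} are in the MST → 1.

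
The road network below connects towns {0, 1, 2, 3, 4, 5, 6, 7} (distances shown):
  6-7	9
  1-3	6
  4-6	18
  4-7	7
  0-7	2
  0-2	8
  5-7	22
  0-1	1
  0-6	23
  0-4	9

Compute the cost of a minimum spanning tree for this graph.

Prim, starting at 3.
Step 1: frontier [1-3 6] → take 1-3 (6); add 1.
Step 2: frontier [0-1 1] → take 0-1 (1); add 0.
Step 3: frontier [0-7 2, 0-2 8, 0-4 9, 0-6 23] → take 0-7 (2); add 7.
Step 4: frontier [0-2 8, 0-4 9, 0-6 23, 4-7 7, 6-7 9, 5-7 22] → take 4-7 (7); add 4.
Step 5: frontier [0-2 8, 0-6 23, 4-6 18, 6-7 9, 5-7 22] → take 0-2 (8); add 2.
Step 6: frontier [0-6 23, 4-6 18, 6-7 9, 5-7 22] → take 6-7 (9); add 6.
Step 7: frontier [5-7 22] → take 5-7 (22); add 5.
MST edges: 1-3, 0-1, 0-7, 4-7, 0-2, 6-7, 5-7; total weight 6+1+2+7+8+9+22 = 55.

55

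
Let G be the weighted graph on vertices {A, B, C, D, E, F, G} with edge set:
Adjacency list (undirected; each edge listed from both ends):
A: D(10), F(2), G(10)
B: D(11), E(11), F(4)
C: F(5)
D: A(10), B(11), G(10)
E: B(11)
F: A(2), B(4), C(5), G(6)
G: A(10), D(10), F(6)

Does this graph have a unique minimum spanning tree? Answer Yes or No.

No

Kruskal's algorithm — process edges by increasing weight (ties by edge label):
A-F (2): add. Components now {A,F} {B} {C} {D} {E} {G}
B-F (4): add. Components now {A,B,F} {C} {D} {E} {G}
C-F (5): add. Components now {A,B,C,F} {D} {E} {G}
F-G (6): add. Components now {A,B,C,F,G} {D} {E}
A-D (10): add. Components now {A,B,C,D,F,G} {E}
A-G (10): skip — A and G already connected.
D-G (10): skip — D and G already connected.
B-D (11): skip — B and D already connected.
B-E (11): add. Components now {A,B,C,D,E,F,G}
Non-tree edge D-G has weight 10, equal to the heaviest edge on its tree cycle — swapping gives another MST of the same weight. Not unique.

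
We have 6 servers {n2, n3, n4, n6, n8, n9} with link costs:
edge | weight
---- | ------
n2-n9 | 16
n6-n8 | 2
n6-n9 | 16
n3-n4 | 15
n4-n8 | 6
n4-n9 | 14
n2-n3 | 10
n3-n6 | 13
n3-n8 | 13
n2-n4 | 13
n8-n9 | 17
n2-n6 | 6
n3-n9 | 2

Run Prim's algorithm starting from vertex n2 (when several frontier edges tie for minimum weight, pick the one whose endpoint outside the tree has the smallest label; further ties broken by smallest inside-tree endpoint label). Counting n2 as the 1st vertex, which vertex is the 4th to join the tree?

n4

Grow the tree from n2 using Prim:
Step 1: frontier [n2-n6 6, n2-n3 10, n2-n4 13, n2-n9 16] → take n2-n6 (6); add n6.
Step 2: frontier [n2-n3 10, n2-n4 13, n2-n9 16, n6-n8 2, n3-n6 13, n6-n9 16] → take n6-n8 (2); add n8.
Step 3: frontier [n2-n3 10, n2-n4 13, n2-n9 16, n3-n6 13, n6-n9 16, n4-n8 6, n3-n8 13, n8-n9 17] → take n4-n8 (6); add n4.
Step 4: frontier [n2-n3 10, n2-n9 16, n4-n9 14, n3-n4 15, n3-n6 13, n6-n9 16, n3-n8 13, n8-n9 17] → take n2-n3 (10); add n3.
Step 5: frontier [n2-n9 16, n3-n9 2, n4-n9 14, n6-n9 16, n8-n9 17] → take n3-n9 (2); add n9.
Vertex order: n2, n6, n8, n4, n3, n9. The 4th vertex is n4.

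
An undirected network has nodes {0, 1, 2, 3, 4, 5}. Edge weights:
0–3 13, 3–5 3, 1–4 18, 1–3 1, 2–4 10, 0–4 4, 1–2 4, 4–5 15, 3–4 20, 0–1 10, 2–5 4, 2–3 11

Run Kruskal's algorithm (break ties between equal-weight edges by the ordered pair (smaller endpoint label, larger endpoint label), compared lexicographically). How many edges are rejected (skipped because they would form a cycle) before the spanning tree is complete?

1

Kruskal: consider edges lightest-first.
1–3 (1): add — endpoints in different components.
3–5 (3): add — endpoints in different components.
0–4 (4): add — endpoints in different components.
1–2 (4): add — endpoints in different components.
2–5 (4): skip — 2 and 5 already connected.
0–1 (10): add — endpoints in different components.
Edges rejected before the tree was complete: 1.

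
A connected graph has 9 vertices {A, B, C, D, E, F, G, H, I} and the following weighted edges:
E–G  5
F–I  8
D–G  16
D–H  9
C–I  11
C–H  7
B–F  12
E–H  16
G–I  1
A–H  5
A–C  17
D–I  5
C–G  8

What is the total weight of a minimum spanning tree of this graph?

51

Sort edges by weight, then run Kruskal:
G–I (1): add — endpoints in different components.
A–H (5): add — endpoints in different components.
D–I (5): add — endpoints in different components.
E–G (5): add — endpoints in different components.
C–H (7): add — endpoints in different components.
C–G (8): add — endpoints in different components.
F–I (8): add — endpoints in different components.
D–H (9): skip — D and H already connected.
C–I (11): skip — C and I already connected.
B–F (12): add — endpoints in different components.
MST edges: G–I, A–H, D–I, E–G, C–H, C–G, F–I, B–F; total weight 1+5+5+5+7+8+8+12 = 51.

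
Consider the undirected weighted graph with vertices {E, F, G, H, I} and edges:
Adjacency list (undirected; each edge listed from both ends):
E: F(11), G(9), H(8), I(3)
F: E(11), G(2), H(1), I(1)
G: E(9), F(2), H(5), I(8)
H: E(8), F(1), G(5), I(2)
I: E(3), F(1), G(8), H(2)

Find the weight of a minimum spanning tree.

7

Kruskal's algorithm — process edges by increasing weight (ties by edge label):
F–H (1): add. Components now {E} {F,H} {G} {I}
F–I (1): add. Components now {E} {F,H,I} {G}
F–G (2): add. Components now {E} {F,G,H,I}
H–I (2): skip — H and I already connected.
E–I (3): add. Components now {E,F,G,H,I}
MST edges: F–H, F–I, F–G, E–I; total weight 1+1+2+3 = 7.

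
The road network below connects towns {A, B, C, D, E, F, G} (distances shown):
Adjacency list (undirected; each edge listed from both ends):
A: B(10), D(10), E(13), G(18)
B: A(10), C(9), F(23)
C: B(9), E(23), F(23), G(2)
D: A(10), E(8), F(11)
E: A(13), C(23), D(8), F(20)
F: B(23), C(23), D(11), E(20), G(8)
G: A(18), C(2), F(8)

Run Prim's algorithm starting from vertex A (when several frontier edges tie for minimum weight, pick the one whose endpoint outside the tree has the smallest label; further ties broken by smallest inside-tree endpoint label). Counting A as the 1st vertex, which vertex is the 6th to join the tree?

Grow the tree from A using Prim:
Step 1: cheapest edge leaving the tree is A-B (10); add B.
Step 2: cheapest edge leaving the tree is B-C (9); add C.
Step 3: cheapest edge leaving the tree is C-G (2); add G.
Step 4: cheapest edge leaving the tree is F-G (8); add F.
Step 5: cheapest edge leaving the tree is A-D (10); add D.
Step 6: cheapest edge leaving the tree is D-E (8); add E.
Vertex order: A, B, C, G, F, D, E. The 6th vertex is D.

D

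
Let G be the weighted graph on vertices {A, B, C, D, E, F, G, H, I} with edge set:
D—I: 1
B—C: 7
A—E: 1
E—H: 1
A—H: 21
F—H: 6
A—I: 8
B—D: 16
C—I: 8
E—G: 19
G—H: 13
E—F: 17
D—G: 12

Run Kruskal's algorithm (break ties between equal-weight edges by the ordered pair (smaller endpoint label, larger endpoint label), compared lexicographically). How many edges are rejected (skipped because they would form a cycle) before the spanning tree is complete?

0

Sort edges by weight, then run Kruskal:
A—E (1): add — endpoints in different components.
D—I (1): add — endpoints in different components.
E—H (1): add — endpoints in different components.
F—H (6): add — endpoints in different components.
B—C (7): add — endpoints in different components.
A—I (8): add — endpoints in different components.
C—I (8): add — endpoints in different components.
D—G (12): add — endpoints in different components.
Edges rejected before the tree was complete: 0.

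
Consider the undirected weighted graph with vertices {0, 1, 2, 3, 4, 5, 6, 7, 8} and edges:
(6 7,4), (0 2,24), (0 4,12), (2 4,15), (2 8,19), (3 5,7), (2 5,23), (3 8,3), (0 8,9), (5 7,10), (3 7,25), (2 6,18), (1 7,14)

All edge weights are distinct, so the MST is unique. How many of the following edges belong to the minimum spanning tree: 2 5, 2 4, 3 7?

Sort edges by weight, then run Kruskal:
3 8 (3): add — endpoints in different components.
6 7 (4): add — endpoints in different components.
3 5 (7): add — endpoints in different components.
0 8 (9): add — endpoints in different components.
5 7 (10): add — endpoints in different components.
0 4 (12): add — endpoints in different components.
1 7 (14): add — endpoints in different components.
2 4 (15): add — endpoints in different components.
MST edge set: {3 8, 6 7, 3 5, 0 8, 5 7, 0 4, 1 7, 2 4}.
Of the listed edges, {2 4} are in the MST → 1.

1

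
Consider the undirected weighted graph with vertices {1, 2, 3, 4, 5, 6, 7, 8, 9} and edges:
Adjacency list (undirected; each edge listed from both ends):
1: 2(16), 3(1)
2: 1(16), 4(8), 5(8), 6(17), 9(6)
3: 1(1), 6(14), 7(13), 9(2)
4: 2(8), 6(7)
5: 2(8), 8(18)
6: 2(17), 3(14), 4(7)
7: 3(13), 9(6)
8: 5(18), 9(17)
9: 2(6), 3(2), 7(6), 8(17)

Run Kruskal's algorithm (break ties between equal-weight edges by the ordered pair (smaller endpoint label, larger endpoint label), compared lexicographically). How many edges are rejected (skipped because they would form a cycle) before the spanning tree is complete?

4

Sort edges by weight, then run Kruskal:
1 3 (1): add — endpoints in different components.
3 9 (2): add — endpoints in different components.
2 9 (6): add — endpoints in different components.
7 9 (6): add — endpoints in different components.
4 6 (7): add — endpoints in different components.
2 4 (8): add — endpoints in different components.
2 5 (8): add — endpoints in different components.
3 7 (13): skip — 3 and 7 already connected.
3 6 (14): skip — 3 and 6 already connected.
1 2 (16): skip — 1 and 2 already connected.
2 6 (17): skip — 2 and 6 already connected.
8 9 (17): add — endpoints in different components.
Edges rejected before the tree was complete: 4.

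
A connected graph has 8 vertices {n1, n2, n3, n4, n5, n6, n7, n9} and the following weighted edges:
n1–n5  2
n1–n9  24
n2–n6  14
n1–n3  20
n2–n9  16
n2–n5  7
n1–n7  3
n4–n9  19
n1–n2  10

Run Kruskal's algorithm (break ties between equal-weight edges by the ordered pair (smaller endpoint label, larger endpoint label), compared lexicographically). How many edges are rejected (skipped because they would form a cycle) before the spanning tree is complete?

1

Kruskal: consider edges lightest-first.
n1–n5 (2): add — endpoints in different components.
n1–n7 (3): add — endpoints in different components.
n2–n5 (7): add — endpoints in different components.
n1–n2 (10): skip — n1 and n2 already connected.
n2–n6 (14): add — endpoints in different components.
n2–n9 (16): add — endpoints in different components.
n4–n9 (19): add — endpoints in different components.
n1–n3 (20): add — endpoints in different components.
Edges rejected before the tree was complete: 1.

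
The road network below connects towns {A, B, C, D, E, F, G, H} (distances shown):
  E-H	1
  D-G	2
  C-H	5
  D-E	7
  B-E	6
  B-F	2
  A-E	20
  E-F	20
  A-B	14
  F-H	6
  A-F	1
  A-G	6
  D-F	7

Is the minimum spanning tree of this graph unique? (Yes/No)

Sort edges by weight, then run Kruskal:
A-F (1): add — endpoints in different components.
E-H (1): add — endpoints in different components.
B-F (2): add — endpoints in different components.
D-G (2): add — endpoints in different components.
C-H (5): add — endpoints in different components.
A-G (6): add — endpoints in different components.
B-E (6): add — endpoints in different components.
Non-tree edge F-H has weight 6, equal to the heaviest edge on its tree cycle — swapping gives another MST of the same weight. Not unique.

No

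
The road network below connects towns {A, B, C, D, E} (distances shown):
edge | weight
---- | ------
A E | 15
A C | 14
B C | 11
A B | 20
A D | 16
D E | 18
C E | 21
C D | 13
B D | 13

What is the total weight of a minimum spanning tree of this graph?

53

Prim, starting at B.
Step 1: cheapest edge leaving the tree is B C (11); add C.
Step 2: cheapest edge leaving the tree is B D (13); add D.
Step 3: cheapest edge leaving the tree is A C (14); add A.
Step 4: cheapest edge leaving the tree is A E (15); add E.
MST edges: B C, B D, A C, A E; total weight 11+13+14+15 = 53.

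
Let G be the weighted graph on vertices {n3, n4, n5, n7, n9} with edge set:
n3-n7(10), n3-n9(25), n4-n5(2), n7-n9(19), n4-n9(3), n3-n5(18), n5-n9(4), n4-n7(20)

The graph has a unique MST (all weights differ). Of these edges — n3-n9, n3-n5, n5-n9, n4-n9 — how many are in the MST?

Kruskal's algorithm — process edges by increasing weight (ties by edge label):
n4-n5 (2): add. Components now {n3} {n7} {n4,n5} {n9}
n4-n9 (3): add. Components now {n3} {n7} {n4,n5,n9}
n5-n9 (4): skip — n5 and n9 already connected.
n3-n7 (10): add. Components now {n3,n7} {n4,n5,n9}
n3-n5 (18): add. Components now {n3,n4,n5,n7,n9}
MST edge set: {n4-n5, n4-n9, n3-n7, n3-n5}.
Of the listed edges, {n3-n5, n4-n9} are in the MST → 2.

2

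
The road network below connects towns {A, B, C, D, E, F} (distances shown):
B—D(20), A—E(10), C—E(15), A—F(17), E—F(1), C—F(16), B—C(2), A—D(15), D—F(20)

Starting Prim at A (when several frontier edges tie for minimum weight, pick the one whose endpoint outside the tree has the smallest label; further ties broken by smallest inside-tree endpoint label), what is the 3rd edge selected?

Grow the tree from A using Prim:
Step 1: cheapest edge leaving the tree is A—E (10); add E.
Step 2: cheapest edge leaving the tree is E—F (1); add F.
Step 3: cheapest edge leaving the tree is C—E (15); add C.
Step 4: cheapest edge leaving the tree is B—C (2); add B.
Step 5: cheapest edge leaving the tree is A—D (15); add D.
The 3rd edge added is C—E.

C-E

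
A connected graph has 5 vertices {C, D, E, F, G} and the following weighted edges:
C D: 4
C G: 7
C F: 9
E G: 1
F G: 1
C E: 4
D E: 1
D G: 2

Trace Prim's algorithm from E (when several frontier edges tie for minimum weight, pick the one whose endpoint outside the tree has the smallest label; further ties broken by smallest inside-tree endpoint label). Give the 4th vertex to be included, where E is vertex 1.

F

Prim, starting at E.
Step 1: cheapest edge leaving the tree is D E (1); add D.
Step 2: cheapest edge leaving the tree is E G (1); add G.
Step 3: cheapest edge leaving the tree is F G (1); add F.
Step 4: cheapest edge leaving the tree is C D (4); add C.
Vertex order: E, D, G, F, C. The 4th vertex is F.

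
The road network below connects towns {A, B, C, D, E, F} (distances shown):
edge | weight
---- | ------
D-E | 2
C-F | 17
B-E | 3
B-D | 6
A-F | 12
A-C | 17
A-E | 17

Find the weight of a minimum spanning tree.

51

Kruskal's algorithm — process edges by increasing weight (ties by edge label):
D-E (2): add. Components now {A} {B} {C} {D,E} {F}
B-E (3): add. Components now {A} {B,D,E} {C} {F}
B-D (6): skip — B and D already connected.
A-F (12): add. Components now {A,F} {B,D,E} {C}
A-C (17): add. Components now {A,C,F} {B,D,E}
A-E (17): add. Components now {A,B,C,D,E,F}
MST edges: D-E, B-E, A-F, A-C, A-E; total weight 2+3+12+17+17 = 51.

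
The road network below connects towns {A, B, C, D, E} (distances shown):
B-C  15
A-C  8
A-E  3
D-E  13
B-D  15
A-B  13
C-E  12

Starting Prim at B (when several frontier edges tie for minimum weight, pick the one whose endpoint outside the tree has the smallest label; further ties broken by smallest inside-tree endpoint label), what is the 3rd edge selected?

Grow the tree from B using Prim:
Step 1: cheapest edge leaving the tree is A-B (13); add A.
Step 2: cheapest edge leaving the tree is A-E (3); add E.
Step 3: cheapest edge leaving the tree is A-C (8); add C.
Step 4: cheapest edge leaving the tree is D-E (13); add D.
The 3rd edge added is A-C.

A-C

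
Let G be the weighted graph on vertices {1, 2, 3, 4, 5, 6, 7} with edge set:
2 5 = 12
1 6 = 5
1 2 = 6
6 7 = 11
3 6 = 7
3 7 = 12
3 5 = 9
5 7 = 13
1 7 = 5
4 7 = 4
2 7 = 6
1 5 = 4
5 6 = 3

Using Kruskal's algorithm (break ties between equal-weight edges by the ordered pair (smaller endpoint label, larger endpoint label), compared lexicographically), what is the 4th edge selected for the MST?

Kruskal: consider edges lightest-first.
5 6 (3): add — endpoints in different components.
1 5 (4): add — endpoints in different components.
4 7 (4): add — endpoints in different components.
1 6 (5): skip — 1 and 6 already connected.
1 7 (5): add — endpoints in different components.
1 2 (6): add — endpoints in different components.
2 7 (6): skip — 2 and 7 already connected.
3 6 (7): add — endpoints in different components.
The 4th edge added is 1 7.

1-7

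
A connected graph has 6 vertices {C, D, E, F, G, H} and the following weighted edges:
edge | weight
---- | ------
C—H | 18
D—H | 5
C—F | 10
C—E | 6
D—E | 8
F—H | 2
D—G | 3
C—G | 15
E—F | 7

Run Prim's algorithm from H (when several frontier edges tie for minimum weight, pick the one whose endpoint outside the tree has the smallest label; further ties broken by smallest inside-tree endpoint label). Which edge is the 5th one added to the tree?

C-E

Prim, starting at H.
Step 1: cheapest edge leaving the tree is F—H (2); add F.
Step 2: cheapest edge leaving the tree is D—H (5); add D.
Step 3: cheapest edge leaving the tree is D—G (3); add G.
Step 4: cheapest edge leaving the tree is E—F (7); add E.
Step 5: cheapest edge leaving the tree is C—E (6); add C.
The 5th edge added is C—E.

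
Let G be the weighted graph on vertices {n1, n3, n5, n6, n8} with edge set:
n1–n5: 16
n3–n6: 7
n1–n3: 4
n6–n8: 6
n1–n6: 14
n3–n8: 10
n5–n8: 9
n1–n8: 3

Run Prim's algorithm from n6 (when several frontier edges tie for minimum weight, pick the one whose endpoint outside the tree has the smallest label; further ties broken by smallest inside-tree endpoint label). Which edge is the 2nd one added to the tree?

Grow the tree from n6 using Prim:
Step 1: cheapest edge leaving the tree is n6–n8 (6); add n8.
Step 2: cheapest edge leaving the tree is n1–n8 (3); add n1.
Step 3: cheapest edge leaving the tree is n1–n3 (4); add n3.
Step 4: cheapest edge leaving the tree is n5–n8 (9); add n5.
The 2nd edge added is n1–n8.

n1-n8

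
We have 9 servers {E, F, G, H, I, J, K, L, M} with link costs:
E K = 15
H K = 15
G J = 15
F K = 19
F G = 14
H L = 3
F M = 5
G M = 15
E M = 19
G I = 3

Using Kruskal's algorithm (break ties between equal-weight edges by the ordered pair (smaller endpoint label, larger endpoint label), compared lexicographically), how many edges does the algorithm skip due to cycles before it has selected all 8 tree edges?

1

Sort edges by weight, then run Kruskal:
G I (3): add — endpoints in different components.
H L (3): add — endpoints in different components.
F M (5): add — endpoints in different components.
F G (14): add — endpoints in different components.
E K (15): add — endpoints in different components.
G J (15): add — endpoints in different components.
G M (15): skip — G and M already connected.
H K (15): add — endpoints in different components.
E M (19): add — endpoints in different components.
Edges rejected before the tree was complete: 1.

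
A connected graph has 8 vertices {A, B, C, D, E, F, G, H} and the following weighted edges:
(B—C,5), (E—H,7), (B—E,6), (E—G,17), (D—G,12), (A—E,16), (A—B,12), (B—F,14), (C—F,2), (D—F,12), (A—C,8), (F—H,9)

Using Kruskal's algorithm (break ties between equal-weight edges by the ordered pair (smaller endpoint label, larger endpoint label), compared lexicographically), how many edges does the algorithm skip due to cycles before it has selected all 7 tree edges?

Sort edges by weight, then run Kruskal:
C—F (2): add — endpoints in different components.
B—C (5): add — endpoints in different components.
B—E (6): add — endpoints in different components.
E—H (7): add — endpoints in different components.
A—C (8): add — endpoints in different components.
F—H (9): skip — F and H already connected.
A—B (12): skip — A and B already connected.
D—F (12): add — endpoints in different components.
D—G (12): add — endpoints in different components.
Edges rejected before the tree was complete: 2.

2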